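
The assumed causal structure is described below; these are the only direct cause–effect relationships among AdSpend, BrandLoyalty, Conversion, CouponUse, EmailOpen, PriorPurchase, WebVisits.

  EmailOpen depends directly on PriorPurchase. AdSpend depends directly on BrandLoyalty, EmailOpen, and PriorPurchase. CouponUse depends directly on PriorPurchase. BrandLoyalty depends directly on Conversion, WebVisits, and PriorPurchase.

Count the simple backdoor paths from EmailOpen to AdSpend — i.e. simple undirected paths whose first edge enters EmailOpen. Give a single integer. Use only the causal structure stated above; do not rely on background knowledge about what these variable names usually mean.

A backdoor path from EmailOpen to AdSpend is any simple undirected path whose first edge points into EmailOpen (i.e. leaves EmailOpen via a parent).
Parents of EmailOpen: {PriorPurchase}.
Enumerating:
  P1: EmailOpen <- PriorPurchase -> BrandLoyalty -> AdSpend
  P2: EmailOpen <- PriorPurchase -> AdSpend
That exhausts the simple backdoor paths. Count: 2.

2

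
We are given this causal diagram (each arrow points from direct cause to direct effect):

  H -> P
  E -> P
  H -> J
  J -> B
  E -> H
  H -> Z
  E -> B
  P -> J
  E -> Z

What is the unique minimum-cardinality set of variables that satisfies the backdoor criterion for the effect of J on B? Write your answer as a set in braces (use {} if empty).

Variables eligible for adjustment (non-descendants of J, excluding J and B): {E, H, P, Z}.
Backdoor paths from J to B:
  P1: J <- H <- E -> B
  P2: J <- H -> P <- E -> B
  P3: J <- H -> Z <- E -> B
  P4: J <- P <- E -> B
  P5: J <- P <- H <- E -> B
  P6: J <- P <- H -> Z <- E -> B
The empty set is not sufficient: P1 (J <- H <- E -> B) has no collider blocking it and no conditioned non-collider, so it is open.
Try {E}:
  P1: blocked at fork node E ∈ conditioning set.
  P2: blocked at collider P (neither it nor any descendant is in the conditioning set).
  P3: blocked at collider Z (neither it nor any descendant is in the conditioning set).
  P4: blocked at fork node E ∈ conditioning set.
  P5: blocked at fork node E ∈ conditioning set.
  P6: blocked at collider Z (neither it nor any descendant is in the conditioning set).
{E} contains no descendant of J and blocks every backdoor path.
No other singleton works — e.g. {H} leaves P4 open — so {E} is the unique smallest valid adjustment set.

{E}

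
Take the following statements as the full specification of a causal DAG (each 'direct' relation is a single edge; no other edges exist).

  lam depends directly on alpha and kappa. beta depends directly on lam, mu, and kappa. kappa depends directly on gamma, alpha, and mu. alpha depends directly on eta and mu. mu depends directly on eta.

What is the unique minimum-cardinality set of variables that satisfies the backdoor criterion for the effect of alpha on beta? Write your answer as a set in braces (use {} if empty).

Variables eligible for adjustment (non-descendants of alpha, excluding alpha and beta): {eta, gamma, mu}.
Backdoor paths from alpha to beta:
  P1: alpha <- eta -> mu -> kappa -> lam -> beta
  P2: alpha <- eta -> mu -> kappa -> beta
  P3: alpha <- eta -> mu -> beta
  P4: alpha <- mu -> kappa -> lam -> beta
  P5: alpha <- mu -> kappa -> beta
  P6: alpha <- mu -> beta
The empty set is not sufficient: P1 (alpha <- eta -> mu -> kappa -> lam -> beta) has no collider blocking it and no conditioned non-collider, so it is open.
Try {mu}:
  P1: blocked at chain node mu ∈ conditioning set.
  P2: blocked at chain node mu ∈ conditioning set.
  P3: blocked at chain node mu ∈ conditioning set.
  P4: blocked at fork node mu ∈ conditioning set.
  P5: blocked at fork node mu ∈ conditioning set.
  P6: blocked at fork node mu ∈ conditioning set.
{mu} contains no descendant of alpha and blocks every backdoor path.
No other singleton works — e.g. {gamma} leaves P1 open — so {mu} is the unique smallest valid adjustment set.

{mu}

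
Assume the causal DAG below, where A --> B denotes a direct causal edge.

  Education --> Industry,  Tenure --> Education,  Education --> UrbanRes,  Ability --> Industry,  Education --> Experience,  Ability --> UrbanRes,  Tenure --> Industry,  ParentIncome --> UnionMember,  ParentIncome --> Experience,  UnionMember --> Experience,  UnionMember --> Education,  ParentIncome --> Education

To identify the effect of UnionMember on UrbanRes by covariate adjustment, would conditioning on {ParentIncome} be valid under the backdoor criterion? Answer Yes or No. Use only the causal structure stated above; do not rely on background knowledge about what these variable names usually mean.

Backdoor paths from UnionMember to UrbanRes (paths whose first edge points into UnionMember):
  P1: UnionMember <- ParentIncome -> Education <- Tenure -> Industry <- Ability -> UrbanRes
  P2: UnionMember <- ParentIncome -> Education -> UrbanRes
  P3: UnionMember <- ParentIncome -> Education -> Industry <- Ability -> UrbanRes
  P4: UnionMember <- ParentIncome -> Experience <- Education <- Tenure -> Industry <- Ability -> UrbanRes
  P5: UnionMember <- ParentIncome -> Experience <- Education -> UrbanRes
  P6: UnionMember <- ParentIncome -> Experience <- Education -> Industry <- Ability -> UrbanRes
Condition 1 (no descendant of UnionMember in the set): holds — descendants of UnionMember are {Education, Experience, Industry, UrbanRes}; none are in {ParentIncome}.
Condition 2 (every backdoor path blocked by {ParentIncome}):
  P1: blocked at fork node ParentIncome ∈ conditioning set.
  P2: blocked at fork node ParentIncome ∈ conditioning set.
  P3: blocked at fork node ParentIncome ∈ conditioning set.
  P4: blocked at fork node ParentIncome ∈ conditioning set.
  P5: blocked at fork node ParentIncome ∈ conditioning set.
  P6: blocked at fork node ParentIncome ∈ conditioning set.
{ParentIncome} satisfies the backdoor criterion.

Yes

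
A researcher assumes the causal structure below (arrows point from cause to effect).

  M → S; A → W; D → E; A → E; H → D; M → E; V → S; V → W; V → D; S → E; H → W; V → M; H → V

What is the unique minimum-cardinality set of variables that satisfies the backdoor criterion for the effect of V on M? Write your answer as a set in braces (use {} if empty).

{}

Variables eligible for adjustment (non-descendants of V, excluding V and M): {A, H}.
Backdoor paths from V to M:
  P1: V <- H -> D -> E <- M
  P2: V <- H -> D -> E <- S <- M
  P3: V <- H -> W <- A -> E <- M
  P4: V <- H -> W <- A -> E <- S <- M
Each backdoor path contains an unconditioned collider, so every path is already blocked with the empty conditioning set:
  P1: blocked at collider E (neither it nor any descendant is in the conditioning set).
  P2: blocked at collider E (neither it nor any descendant is in the conditioning set).
  P3: blocked at collider W (neither it nor any descendant is in the conditioning set).
  P4: blocked at collider W (neither it nor any descendant is in the conditioning set).
The empty set is therefore the unique smallest valid set.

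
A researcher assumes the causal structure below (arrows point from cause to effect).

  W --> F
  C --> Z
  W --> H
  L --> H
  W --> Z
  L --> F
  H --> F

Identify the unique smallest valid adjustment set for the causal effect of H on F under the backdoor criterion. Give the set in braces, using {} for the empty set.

Variables eligible for adjustment (non-descendants of H, excluding H and F): {C, L, W, Z}.
Backdoor paths from H to F:
  P1: H <- W -> F
  P2: H <- L -> F
The empty set is not sufficient: P1 (H <- W -> F) has no collider blocking it and no conditioned non-collider, so it is open.
Try {L, W}:
  P1: blocked at fork node W ∈ conditioning set.
  P2: blocked at fork node L ∈ conditioning set.
{L, W} contains no descendant of H and blocks every backdoor path.
Every element of {L, W} is needed (dropping L leaves P2 open; dropping W leaves P1 open), so no proper subset is valid.
Among all size-2 subsets of the eligible variables, only {L, W} blocks every backdoor path, so it is the unique smallest valid adjustment set.

{L, W}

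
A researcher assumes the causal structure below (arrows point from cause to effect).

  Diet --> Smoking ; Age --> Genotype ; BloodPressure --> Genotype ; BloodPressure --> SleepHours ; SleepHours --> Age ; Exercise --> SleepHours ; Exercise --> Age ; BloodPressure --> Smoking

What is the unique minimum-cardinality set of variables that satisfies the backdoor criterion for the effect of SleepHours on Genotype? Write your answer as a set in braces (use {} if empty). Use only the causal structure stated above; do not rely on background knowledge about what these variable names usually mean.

{BloodPressure, Exercise}

Variables eligible for adjustment (non-descendants of SleepHours, excluding SleepHours and Genotype): {BloodPressure, Diet, Exercise, Smoking}.
Backdoor paths from SleepHours to Genotype:
  P1: SleepHours <- Exercise -> Age -> Genotype
  P2: SleepHours <- BloodPressure -> Genotype
The empty set is not sufficient: P1 (SleepHours <- Exercise -> Age -> Genotype) has no collider blocking it and no conditioned non-collider, so it is open.
Try {BloodPressure, Exercise}:
  P1: blocked at fork node Exercise ∈ conditioning set.
  P2: blocked at fork node BloodPressure ∈ conditioning set.
{BloodPressure, Exercise} contains no descendant of SleepHours and blocks every backdoor path.
Every element of {BloodPressure, Exercise} is needed (dropping BloodPressure leaves P2 open; dropping Exercise leaves P1 open), so no proper subset is valid.
Among all size-2 subsets of the eligible variables, only {BloodPressure, Exercise} blocks every backdoor path, so it is the unique smallest valid adjustment set.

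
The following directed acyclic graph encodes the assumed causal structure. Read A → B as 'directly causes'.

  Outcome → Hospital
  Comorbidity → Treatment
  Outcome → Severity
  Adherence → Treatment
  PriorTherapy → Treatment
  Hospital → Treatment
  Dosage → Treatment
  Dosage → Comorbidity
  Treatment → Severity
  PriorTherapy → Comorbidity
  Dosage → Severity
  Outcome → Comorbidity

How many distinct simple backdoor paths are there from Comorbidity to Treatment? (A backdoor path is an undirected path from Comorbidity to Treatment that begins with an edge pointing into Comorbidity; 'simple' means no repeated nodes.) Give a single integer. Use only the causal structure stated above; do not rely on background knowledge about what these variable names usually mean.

7

A backdoor path from Comorbidity to Treatment is any simple undirected path whose first edge points into Comorbidity (i.e. leaves Comorbidity via a parent).
Parents of Comorbidity: {Dosage, Outcome, PriorTherapy}.
Enumerating:
  P1: Comorbidity <- Outcome -> Hospital -> Treatment
  P2: Comorbidity <- Outcome -> Severity <- Dosage -> Treatment
  P3: Comorbidity <- Outcome -> Severity <- Treatment
  P4: Comorbidity <- PriorTherapy -> Treatment
  P5: Comorbidity <- Dosage -> Treatment
  P6: Comorbidity <- Dosage -> Severity <- Outcome -> Hospital -> Treatment
  P7: Comorbidity <- Dosage -> Severity <- Treatment
That exhausts the simple backdoor paths. Count: 7.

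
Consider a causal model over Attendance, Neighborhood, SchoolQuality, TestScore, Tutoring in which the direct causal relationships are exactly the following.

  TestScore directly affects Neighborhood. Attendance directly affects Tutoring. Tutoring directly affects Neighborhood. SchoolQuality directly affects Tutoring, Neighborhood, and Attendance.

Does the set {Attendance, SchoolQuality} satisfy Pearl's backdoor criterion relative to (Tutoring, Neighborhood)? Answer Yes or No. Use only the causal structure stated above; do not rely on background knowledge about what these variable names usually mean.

Yes

Backdoor paths from Tutoring to Neighborhood (paths whose first edge points into Tutoring):
  P1: Tutoring <- SchoolQuality -> Neighborhood
  P2: Tutoring <- Attendance <- SchoolQuality -> Neighborhood
Condition 1 (no descendant of Tutoring in the set): holds — descendants of Tutoring are {Neighborhood}; none are in {Attendance, SchoolQuality}.
Condition 2 (every backdoor path blocked by {Attendance, SchoolQuality}):
  P1: blocked at fork node SchoolQuality ∈ conditioning set.
  P2: blocked at chain node Attendance ∈ conditioning set.
{Attendance, SchoolQuality} satisfies the backdoor criterion.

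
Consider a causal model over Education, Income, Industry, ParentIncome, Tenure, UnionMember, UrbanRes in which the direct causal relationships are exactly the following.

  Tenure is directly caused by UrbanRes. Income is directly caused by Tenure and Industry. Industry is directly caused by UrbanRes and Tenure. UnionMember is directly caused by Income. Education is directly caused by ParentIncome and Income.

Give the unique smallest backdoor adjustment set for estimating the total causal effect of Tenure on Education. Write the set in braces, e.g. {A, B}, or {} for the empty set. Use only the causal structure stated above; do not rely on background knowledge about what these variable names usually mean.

{UrbanRes}

Variables eligible for adjustment (non-descendants of Tenure, excluding Tenure and Education): {ParentIncome, UrbanRes}.
Backdoor paths from Tenure to Education:
  P1: Tenure <- UrbanRes -> Industry -> Income -> Education
The empty set is not sufficient: P1 (Tenure <- UrbanRes -> Industry -> Income -> Education) has no collider blocking it and no conditioned non-collider, so it is open.
Try {UrbanRes}:
  P1: blocked at fork node UrbanRes ∈ conditioning set.
{UrbanRes} contains no descendant of Tenure and blocks every backdoor path.
No other singleton works — e.g. {ParentIncome} leaves P1 open — so {UrbanRes} is the unique smallest valid adjustment set.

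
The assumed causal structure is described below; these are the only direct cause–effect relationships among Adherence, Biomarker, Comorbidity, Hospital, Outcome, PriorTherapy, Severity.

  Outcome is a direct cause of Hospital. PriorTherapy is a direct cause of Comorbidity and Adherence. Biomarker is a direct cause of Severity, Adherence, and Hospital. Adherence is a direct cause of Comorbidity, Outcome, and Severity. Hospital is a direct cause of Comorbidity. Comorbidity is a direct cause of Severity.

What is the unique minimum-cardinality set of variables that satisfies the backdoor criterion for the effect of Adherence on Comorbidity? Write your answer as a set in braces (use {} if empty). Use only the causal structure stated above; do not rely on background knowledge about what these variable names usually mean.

{Biomarker, PriorTherapy}

Variables eligible for adjustment (non-descendants of Adherence, excluding Adherence and Comorbidity): {Biomarker, PriorTherapy}.
Backdoor paths from Adherence to Comorbidity:
  P1: Adherence <- Biomarker -> Hospital -> Comorbidity
  P2: Adherence <- Biomarker -> Severity <- Comorbidity
  P3: Adherence <- PriorTherapy -> Comorbidity
The empty set is not sufficient: P1 (Adherence <- Biomarker -> Hospital -> Comorbidity) has no collider blocking it and no conditioned non-collider, so it is open.
Try {Biomarker, PriorTherapy}:
  P1: blocked at fork node Biomarker ∈ conditioning set.
  P2: blocked at fork node Biomarker ∈ conditioning set.
  P3: blocked at fork node PriorTherapy ∈ conditioning set.
{Biomarker, PriorTherapy} contains no descendant of Adherence and blocks every backdoor path.
Every element of {Biomarker, PriorTherapy} is needed (dropping Biomarker leaves P1 open; dropping PriorTherapy leaves P3 open), so no proper subset is valid.
Among all size-2 subsets of the eligible variables, only {Biomarker, PriorTherapy} blocks every backdoor path, so it is the unique smallest valid adjustment set.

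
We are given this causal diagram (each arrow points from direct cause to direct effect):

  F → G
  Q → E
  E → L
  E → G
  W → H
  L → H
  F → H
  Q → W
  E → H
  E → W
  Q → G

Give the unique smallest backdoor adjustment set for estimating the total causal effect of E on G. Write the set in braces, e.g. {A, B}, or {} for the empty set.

Variables eligible for adjustment (non-descendants of E, excluding E and G): {F, Q}.
Backdoor paths from E to G:
  P1: E <- Q -> W -> H <- F -> G
  P2: E <- Q -> G
The empty set is not sufficient: P2 (E <- Q -> G) has no collider blocking it and no conditioned non-collider, so it is open.
Try {Q}:
  P1: blocked at fork node Q ∈ conditioning set.
  P2: blocked at fork node Q ∈ conditioning set.
{Q} contains no descendant of E and blocks every backdoor path.
No other singleton works — e.g. {F} leaves P2 open — so {Q} is the unique smallest valid adjustment set.

{Q}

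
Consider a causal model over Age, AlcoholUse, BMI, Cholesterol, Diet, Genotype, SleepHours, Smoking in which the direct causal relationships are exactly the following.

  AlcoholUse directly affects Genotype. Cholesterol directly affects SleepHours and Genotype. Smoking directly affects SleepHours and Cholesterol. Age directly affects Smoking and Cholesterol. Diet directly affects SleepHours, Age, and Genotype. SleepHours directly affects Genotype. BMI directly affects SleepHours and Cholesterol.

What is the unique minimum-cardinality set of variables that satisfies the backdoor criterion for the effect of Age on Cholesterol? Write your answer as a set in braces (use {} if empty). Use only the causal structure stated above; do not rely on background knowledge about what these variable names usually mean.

Variables eligible for adjustment (non-descendants of Age, excluding Age and Cholesterol): {AlcoholUse, BMI, Diet}.
Backdoor paths from Age to Cholesterol:
  P1: Age <- Diet -> SleepHours <- BMI -> Cholesterol
  P2: Age <- Diet -> SleepHours <- Smoking -> Cholesterol
  P3: Age <- Diet -> SleepHours <- Cholesterol
  P4: Age <- Diet -> SleepHours -> Genotype <- Cholesterol
  P5: Age <- Diet -> Genotype <- Cholesterol
  P6: Age <- Diet -> Genotype <- SleepHours <- BMI -> Cholesterol
  P7: Age <- Diet -> Genotype <- SleepHours <- Smoking -> Cholesterol
  P8: Age <- Diet -> Genotype <- SleepHours <- Cholesterol
Each backdoor path contains an unconditioned collider, so every path is already blocked with the empty conditioning set:
  P1: blocked at collider SleepHours (neither it nor any descendant is in the conditioning set).
  P2: blocked at collider SleepHours (neither it nor any descendant is in the conditioning set).
  P3: blocked at collider SleepHours (neither it nor any descendant is in the conditioning set).
  P4: blocked at collider Genotype (neither it nor any descendant is in the conditioning set).
  P5: blocked at collider Genotype (neither it nor any descendant is in the conditioning set).
  P6: blocked at collider Genotype (neither it nor any descendant is in the conditioning set).
  P7: blocked at collider Genotype (neither it nor any descendant is in the conditioning set).
  P8: blocked at collider Genotype (neither it nor any descendant is in the conditioning set).
The empty set is therefore the unique smallest valid set.

{}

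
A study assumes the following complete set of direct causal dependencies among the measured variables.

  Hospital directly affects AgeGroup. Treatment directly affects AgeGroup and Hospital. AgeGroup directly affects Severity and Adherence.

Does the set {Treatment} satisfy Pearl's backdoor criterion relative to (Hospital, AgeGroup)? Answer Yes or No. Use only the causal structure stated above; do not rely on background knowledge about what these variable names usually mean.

Backdoor paths from Hospital to AgeGroup (paths whose first edge points into Hospital):
  P1: Hospital <- Treatment -> AgeGroup
Condition 1 (no descendant of Hospital in the set): holds — descendants of Hospital are {Adherence, AgeGroup, Severity}; none are in {Treatment}.
Condition 2 (every backdoor path blocked by {Treatment}):
  P1: blocked at fork node Treatment ∈ conditioning set.
{Treatment} satisfies the backdoor criterion.

Yes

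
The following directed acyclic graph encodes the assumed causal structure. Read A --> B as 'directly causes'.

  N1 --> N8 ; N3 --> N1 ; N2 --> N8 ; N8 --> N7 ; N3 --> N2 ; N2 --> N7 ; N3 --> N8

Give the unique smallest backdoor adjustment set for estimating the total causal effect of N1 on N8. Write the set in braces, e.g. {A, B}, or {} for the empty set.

{N3}

Variables eligible for adjustment (non-descendants of N1, excluding N1 and N8): {N2, N3}.
Backdoor paths from N1 to N8:
  P1: N1 <- N3 -> N2 -> N8
  P2: N1 <- N3 -> N2 -> N7 <- N8
  P3: N1 <- N3 -> N8
The empty set is not sufficient: P1 (N1 <- N3 -> N2 -> N8) has no collider blocking it and no conditioned non-collider, so it is open.
Try {N3}:
  P1: blocked at fork node N3 ∈ conditioning set.
  P2: blocked at fork node N3 ∈ conditioning set.
  P3: blocked at fork node N3 ∈ conditioning set.
{N3} contains no descendant of N1 and blocks every backdoor path.
No other singleton works — e.g. {N2} leaves P3 open — so {N3} is the unique smallest valid adjustment set.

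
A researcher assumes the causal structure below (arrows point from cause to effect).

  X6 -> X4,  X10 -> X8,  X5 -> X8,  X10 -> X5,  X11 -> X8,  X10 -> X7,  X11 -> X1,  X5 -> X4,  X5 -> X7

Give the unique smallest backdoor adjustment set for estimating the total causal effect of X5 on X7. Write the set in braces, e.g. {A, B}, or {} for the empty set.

{X10}

Variables eligible for adjustment (non-descendants of X5, excluding X5 and X7): {X1, X10, X11, X6}.
Backdoor paths from X5 to X7:
  P1: X5 <- X10 -> X7
The empty set is not sufficient: P1 (X5 <- X10 -> X7) has no collider blocking it and no conditioned non-collider, so it is open.
Try {X10}:
  P1: blocked at fork node X10 ∈ conditioning set.
{X10} contains no descendant of X5 and blocks every backdoor path.
No other singleton works — e.g. {X11} leaves P1 open — so {X10} is the unique smallest valid adjustment set.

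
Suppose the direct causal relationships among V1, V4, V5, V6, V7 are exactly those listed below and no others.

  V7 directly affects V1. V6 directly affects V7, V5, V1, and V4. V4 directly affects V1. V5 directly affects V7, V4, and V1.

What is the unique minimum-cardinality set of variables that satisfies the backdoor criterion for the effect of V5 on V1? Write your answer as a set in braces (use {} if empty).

{V6}

Variables eligible for adjustment (non-descendants of V5, excluding V5 and V1): {V6}.
Backdoor paths from V5 to V1:
  P1: V5 <- V6 -> V4 -> V1
  P2: V5 <- V6 -> V7 -> V1
  P3: V5 <- V6 -> V1
The empty set is not sufficient: P1 (V5 <- V6 -> V4 -> V1) has no collider blocking it and no conditioned non-collider, so it is open.
Try {V6}:
  P1: blocked at fork node V6 ∈ conditioning set.
  P2: blocked at fork node V6 ∈ conditioning set.
  P3: blocked at fork node V6 ∈ conditioning set.
{V6} contains no descendant of V5 and blocks every backdoor path.
{V6} is the unique smallest valid adjustment set.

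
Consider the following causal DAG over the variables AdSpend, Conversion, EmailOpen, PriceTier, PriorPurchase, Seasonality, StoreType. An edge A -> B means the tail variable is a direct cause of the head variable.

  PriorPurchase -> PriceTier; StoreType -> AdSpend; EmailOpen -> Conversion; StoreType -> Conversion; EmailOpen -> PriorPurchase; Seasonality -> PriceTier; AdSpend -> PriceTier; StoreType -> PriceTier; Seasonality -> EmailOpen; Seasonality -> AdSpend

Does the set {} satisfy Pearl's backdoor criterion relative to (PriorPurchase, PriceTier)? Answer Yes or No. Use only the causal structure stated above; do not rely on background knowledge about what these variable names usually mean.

Backdoor paths from PriorPurchase to PriceTier (paths whose first edge points into PriorPurchase):
  P1: PriorPurchase <- EmailOpen <- Seasonality -> AdSpend <- StoreType -> PriceTier
  P2: PriorPurchase <- EmailOpen <- Seasonality -> AdSpend -> PriceTier
  P3: PriorPurchase <- EmailOpen <- Seasonality -> PriceTier
  P4: PriorPurchase <- EmailOpen -> Conversion <- StoreType -> AdSpend <- Seasonality -> PriceTier
  P5: PriorPurchase <- EmailOpen -> Conversion <- StoreType -> AdSpend -> PriceTier
  P6: PriorPurchase <- EmailOpen -> Conversion <- StoreType -> PriceTier
Condition 1 (no descendant of PriorPurchase in the set): holds — descendants of PriorPurchase are {PriceTier}; none are in {}.
Condition 2 (every backdoor path blocked by {}):
  P1: blocked at collider AdSpend (neither it nor any descendant is in the conditioning set).
  P2: open — no interior node is in the conditioning set.
  P3: open — no interior node is in the conditioning set.
  P4: blocked at collider Conversion (neither it nor any descendant is in the conditioning set).
  P5: blocked at collider Conversion (neither it nor any descendant is in the conditioning set).
  P6: blocked at collider Conversion (neither it nor any descendant is in the conditioning set).
{} does not satisfy the backdoor criterion.

No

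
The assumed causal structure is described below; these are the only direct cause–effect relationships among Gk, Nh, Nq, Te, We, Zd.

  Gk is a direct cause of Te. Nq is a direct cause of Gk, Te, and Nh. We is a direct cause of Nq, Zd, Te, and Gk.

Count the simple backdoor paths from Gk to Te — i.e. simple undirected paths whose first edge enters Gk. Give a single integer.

4

A backdoor path from Gk to Te is any simple undirected path whose first edge points into Gk (i.e. leaves Gk via a parent).
Parents of Gk: {Nq, We}.
Enumerating:
  P1: Gk <- We -> Nq -> Te
  P2: Gk <- We -> Te
  P3: Gk <- Nq <- We -> Te
  P4: Gk <- Nq -> Te
That exhausts the simple backdoor paths. Count: 4.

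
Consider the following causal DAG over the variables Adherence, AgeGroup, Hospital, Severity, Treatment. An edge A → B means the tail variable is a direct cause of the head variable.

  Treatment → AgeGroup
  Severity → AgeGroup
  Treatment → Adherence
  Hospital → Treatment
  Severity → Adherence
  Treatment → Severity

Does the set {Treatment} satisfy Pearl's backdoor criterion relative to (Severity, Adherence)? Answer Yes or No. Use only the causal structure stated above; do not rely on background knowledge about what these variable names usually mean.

Backdoor paths from Severity to Adherence (paths whose first edge points into Severity):
  P1: Severity <- Treatment -> Adherence
Condition 1 (no descendant of Severity in the set): holds — descendants of Severity are {Adherence, AgeGroup}; none are in {Treatment}.
Condition 2 (every backdoor path blocked by {Treatment}):
  P1: blocked at fork node Treatment ∈ conditioning set.
{Treatment} satisfies the backdoor criterion.

Yes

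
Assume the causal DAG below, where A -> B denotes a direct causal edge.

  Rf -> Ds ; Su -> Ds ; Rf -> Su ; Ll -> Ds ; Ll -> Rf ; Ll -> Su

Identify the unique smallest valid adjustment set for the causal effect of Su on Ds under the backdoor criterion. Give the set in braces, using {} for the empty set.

{Ll, Rf}

Variables eligible for adjustment (non-descendants of Su, excluding Su and Ds): {Ll, Rf}.
Backdoor paths from Su to Ds:
  P1: Su <- Ll -> Rf -> Ds
  P2: Su <- Ll -> Ds
  P3: Su <- Rf <- Ll -> Ds
  P4: Su <- Rf -> Ds
The empty set is not sufficient: P1 (Su <- Ll -> Rf -> Ds) has no collider blocking it and no conditioned non-collider, so it is open.
Try {Ll, Rf}:
  P1: blocked at fork node Ll ∈ conditioning set.
  P2: blocked at fork node Ll ∈ conditioning set.
  P3: blocked at chain node Rf ∈ conditioning set.
  P4: blocked at fork node Rf ∈ conditioning set.
{Ll, Rf} contains no descendant of Su and blocks every backdoor path.
Every element of {Ll, Rf} is needed (dropping Ll leaves P2 open; dropping Rf leaves P4 open), so no proper subset is valid.
Among all size-2 subsets of the eligible variables, only {Ll, Rf} blocks every backdoor path, so it is the unique smallest valid adjustment set.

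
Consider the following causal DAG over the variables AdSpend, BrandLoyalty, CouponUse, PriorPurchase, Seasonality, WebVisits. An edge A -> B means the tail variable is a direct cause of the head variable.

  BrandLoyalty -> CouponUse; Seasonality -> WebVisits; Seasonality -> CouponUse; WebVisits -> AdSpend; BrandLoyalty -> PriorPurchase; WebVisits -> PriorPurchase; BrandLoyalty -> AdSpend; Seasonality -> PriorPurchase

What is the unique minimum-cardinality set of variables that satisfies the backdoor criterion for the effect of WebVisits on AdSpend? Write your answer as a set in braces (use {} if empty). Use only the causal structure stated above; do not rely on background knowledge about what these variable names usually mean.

Variables eligible for adjustment (non-descendants of WebVisits, excluding WebVisits and AdSpend): {BrandLoyalty, CouponUse, Seasonality}.
Backdoor paths from WebVisits to AdSpend:
  P1: WebVisits <- Seasonality -> PriorPurchase <- BrandLoyalty -> AdSpend
  P2: WebVisits <- Seasonality -> CouponUse <- BrandLoyalty -> AdSpend
Each backdoor path contains an unconditioned collider, so every path is already blocked with the empty conditioning set:
  P1: blocked at collider PriorPurchase (neither it nor any descendant is in the conditioning set).
  P2: blocked at collider CouponUse (neither it nor any descendant is in the conditioning set).
The empty set is therefore the unique smallest valid set.

{}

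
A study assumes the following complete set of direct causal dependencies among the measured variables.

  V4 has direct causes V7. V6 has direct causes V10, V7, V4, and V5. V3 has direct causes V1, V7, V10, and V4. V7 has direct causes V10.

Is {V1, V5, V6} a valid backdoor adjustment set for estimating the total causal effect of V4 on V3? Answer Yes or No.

Backdoor paths from V4 to V3 (paths whose first edge points into V4):
  P1: V4 <- V7 <- V10 -> V3
  P2: V4 <- V7 -> V6 <- V10 -> V3
  P3: V4 <- V7 -> V3
Condition 1 (no descendant of V4 in the set): FAILS — V6 is a descendant of V4.
Condition 2 (every backdoor path blocked by {V1, V5, V6}):
  P1: open — no interior node is in the conditioning set.
  P2: open — collider(s) V6 are conditioned on (or have a conditioned descendant) and no non-collider on the path is in the set.
  P3: open — no interior node is in the conditioning set.
{V1, V5, V6} does not satisfy the backdoor criterion.

No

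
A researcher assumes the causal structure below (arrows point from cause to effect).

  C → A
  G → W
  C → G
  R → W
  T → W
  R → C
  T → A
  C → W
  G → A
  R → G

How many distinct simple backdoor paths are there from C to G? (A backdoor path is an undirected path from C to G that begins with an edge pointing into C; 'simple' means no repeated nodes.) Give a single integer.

A backdoor path from C to G is any simple undirected path whose first edge points into C (i.e. leaves C via a parent).
Parents of C: {R}.
Enumerating:
  P1: C <- R -> G
  P2: C <- R -> W <- T -> A <- G
  P3: C <- R -> W <- G
That exhausts the simple backdoor paths. Count: 3.

3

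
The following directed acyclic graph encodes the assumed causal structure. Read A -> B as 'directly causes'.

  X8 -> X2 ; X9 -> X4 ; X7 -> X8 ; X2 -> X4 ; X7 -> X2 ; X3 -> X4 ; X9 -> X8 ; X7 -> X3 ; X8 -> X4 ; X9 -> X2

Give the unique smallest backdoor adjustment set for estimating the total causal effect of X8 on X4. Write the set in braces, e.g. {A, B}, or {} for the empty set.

{X7, X9}

Variables eligible for adjustment (non-descendants of X8, excluding X8 and X4): {X3, X7, X9}.
Backdoor paths from X8 to X4:
  P1: X8 <- X7 -> X2 <- X9 -> X4
  P2: X8 <- X7 -> X2 -> X4
  P3: X8 <- X7 -> X3 -> X4
  P4: X8 <- X9 -> X2 <- X7 -> X3 -> X4
  P5: X8 <- X9 -> X2 -> X4
  P6: X8 <- X9 -> X4
The empty set is not sufficient: P2 (X8 <- X7 -> X2 -> X4) has no collider blocking it and no conditioned non-collider, so it is open.
Try {X7, X9}:
  P1: blocked at fork node X7 ∈ conditioning set.
  P2: blocked at fork node X7 ∈ conditioning set.
  P3: blocked at fork node X7 ∈ conditioning set.
  P4: blocked at fork node X9 ∈ conditioning set.
  P5: blocked at fork node X9 ∈ conditioning set.
  P6: blocked at fork node X9 ∈ conditioning set.
{X7, X9} contains no descendant of X8 and blocks every backdoor path.
Every element of {X7, X9} is needed (dropping X7 leaves P2 open; dropping X9 leaves P5 open), so no proper subset is valid.
Among all size-2 subsets of the eligible variables, only {X7, X9} blocks every backdoor path, so it is the unique smallest valid adjustment set.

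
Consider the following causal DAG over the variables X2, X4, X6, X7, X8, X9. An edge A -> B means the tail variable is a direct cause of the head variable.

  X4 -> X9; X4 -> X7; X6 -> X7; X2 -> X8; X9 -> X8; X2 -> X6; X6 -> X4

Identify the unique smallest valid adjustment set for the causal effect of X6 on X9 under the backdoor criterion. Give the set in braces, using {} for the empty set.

Variables eligible for adjustment (non-descendants of X6, excluding X6 and X9): {X2}.
Backdoor paths from X6 to X9:
  P1: X6 <- X2 -> X8 <- X9
Each backdoor path contains an unconditioned collider, so every path is already blocked with the empty conditioning set:
  P1: blocked at collider X8 (neither it nor any descendant is in the conditioning set).
The empty set is therefore the unique smallest valid set.

{}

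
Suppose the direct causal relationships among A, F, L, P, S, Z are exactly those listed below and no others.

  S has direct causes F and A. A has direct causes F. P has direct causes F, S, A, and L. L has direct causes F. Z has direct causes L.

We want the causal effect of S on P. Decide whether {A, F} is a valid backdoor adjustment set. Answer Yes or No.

Backdoor paths from S to P (paths whose first edge points into S):
  P1: S <- F -> A -> P
  P2: S <- F -> L -> P
  P3: S <- F -> P
  P4: S <- A <- F -> L -> P
  P5: S <- A <- F -> P
  P6: S <- A -> P
Condition 1 (no descendant of S in the set): holds — descendants of S are {P}; none are in {A, F}.
Condition 2 (every backdoor path blocked by {A, F}):
  P1: blocked at fork node F ∈ conditioning set.
  P2: blocked at fork node F ∈ conditioning set.
  P3: blocked at fork node F ∈ conditioning set.
  P4: blocked at chain node A ∈ conditioning set.
  P5: blocked at chain node A ∈ conditioning set.
  P6: blocked at fork node A ∈ conditioning set.
{A, F} satisfies the backdoor criterion.

Yes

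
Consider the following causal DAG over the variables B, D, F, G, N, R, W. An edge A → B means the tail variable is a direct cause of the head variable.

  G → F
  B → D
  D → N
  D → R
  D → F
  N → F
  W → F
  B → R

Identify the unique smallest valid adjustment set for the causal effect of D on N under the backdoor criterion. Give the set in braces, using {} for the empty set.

{}

Variables eligible for adjustment (non-descendants of D, excluding D and N): {B, G, W}.
Backdoor paths from D to N:
  (none)
With no backdoor paths the empty set already satisfies the criterion, and it is trivially minimal.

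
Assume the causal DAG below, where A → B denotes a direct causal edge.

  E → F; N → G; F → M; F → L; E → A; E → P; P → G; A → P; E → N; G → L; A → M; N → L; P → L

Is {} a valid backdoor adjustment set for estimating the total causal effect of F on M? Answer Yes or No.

No

Backdoor paths from F to M (paths whose first edge points into F):
  P1: F <- E -> N -> G <- P <- A -> M
  P2: F <- E -> N -> G -> L <- P <- A -> M
  P3: F <- E -> N -> L <- P <- A -> M
  P4: F <- E -> N -> L <- G <- P <- A -> M
  P5: F <- E -> A -> M
  P6: F <- E -> P <- A -> M
Condition 1 (no descendant of F in the set): holds — descendants of F are {L, M}; none are in {}.
Condition 2 (every backdoor path blocked by {}):
  P1: blocked at collider G (neither it nor any descendant is in the conditioning set).
  P2: blocked at collider L (neither it nor any descendant is in the conditioning set).
  P3: blocked at collider L (neither it nor any descendant is in the conditioning set).
  P4: blocked at collider L (neither it nor any descendant is in the conditioning set).
  P5: open — no interior node is in the conditioning set.
  P6: blocked at collider P (neither it nor any descendant is in the conditioning set).
{} does not satisfy the backdoor criterion.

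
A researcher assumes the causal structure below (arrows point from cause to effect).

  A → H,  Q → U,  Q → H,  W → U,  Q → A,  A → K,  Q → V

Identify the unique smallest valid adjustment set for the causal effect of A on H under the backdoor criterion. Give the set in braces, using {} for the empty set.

{Q}

Variables eligible for adjustment (non-descendants of A, excluding A and H): {Q, U, V, W}.
Backdoor paths from A to H:
  P1: A <- Q -> H
The empty set is not sufficient: P1 (A <- Q -> H) has no collider blocking it and no conditioned non-collider, so it is open.
Try {Q}:
  P1: blocked at fork node Q ∈ conditioning set.
{Q} contains no descendant of A and blocks every backdoor path.
No other singleton works — e.g. {V} leaves P1 open — so {Q} is the unique smallest valid adjustment set.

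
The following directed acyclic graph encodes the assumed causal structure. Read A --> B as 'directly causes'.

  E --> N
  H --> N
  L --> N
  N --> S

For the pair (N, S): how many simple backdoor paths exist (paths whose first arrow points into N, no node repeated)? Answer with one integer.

0

A backdoor path from N to S is any simple undirected path whose first edge points into N (i.e. leaves N via a parent).
Parents of N: {E, H, L}.
No simple path from any parent of N reaches S without revisiting N, so there are no backdoor paths.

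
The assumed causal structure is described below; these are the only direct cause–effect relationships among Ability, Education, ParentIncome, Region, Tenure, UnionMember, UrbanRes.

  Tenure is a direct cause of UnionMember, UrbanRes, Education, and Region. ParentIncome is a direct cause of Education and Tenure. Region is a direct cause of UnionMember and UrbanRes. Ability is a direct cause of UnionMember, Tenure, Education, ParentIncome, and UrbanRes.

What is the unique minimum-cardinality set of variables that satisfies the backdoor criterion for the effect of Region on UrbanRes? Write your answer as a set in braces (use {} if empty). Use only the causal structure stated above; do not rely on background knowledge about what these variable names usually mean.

Variables eligible for adjustment (non-descendants of Region, excluding Region and UrbanRes): {Ability, Education, ParentIncome, Tenure}.
Backdoor paths from Region to UrbanRes:
  P1: Region <- Tenure <- Ability -> UrbanRes
  P2: Region <- Tenure <- ParentIncome <- Ability -> UrbanRes
  P3: Region <- Tenure <- ParentIncome -> Education <- Ability -> UrbanRes
  P4: Region <- Tenure -> Education <- Ability -> UrbanRes
  P5: Region <- Tenure -> Education <- ParentIncome <- Ability -> UrbanRes
  P6: Region <- Tenure -> UrbanRes
  P7: Region <- Tenure -> UnionMember <- Ability -> UrbanRes
The empty set is not sufficient: P1 (Region <- Tenure <- Ability -> UrbanRes) has no collider blocking it and no conditioned non-collider, so it is open.
Try {Tenure}:
  P1: blocked at chain node Tenure ∈ conditioning set.
  P2: blocked at chain node Tenure ∈ conditioning set.
  P3: blocked at chain node Tenure ∈ conditioning set.
  P4: blocked at fork node Tenure ∈ conditioning set.
  P5: blocked at fork node Tenure ∈ conditioning set.
  P6: blocked at fork node Tenure ∈ conditioning set.
  P7: blocked at fork node Tenure ∈ conditioning set.
{Tenure} contains no descendant of Region and blocks every backdoor path.
No other singleton works — e.g. {Ability} leaves P6 open — so {Tenure} is the unique smallest valid adjustment set.

{Tenure}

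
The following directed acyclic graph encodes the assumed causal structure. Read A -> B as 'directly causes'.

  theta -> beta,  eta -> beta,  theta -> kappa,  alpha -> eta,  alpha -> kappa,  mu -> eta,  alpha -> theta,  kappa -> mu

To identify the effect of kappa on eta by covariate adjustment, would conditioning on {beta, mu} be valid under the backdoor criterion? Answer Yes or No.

No

Backdoor paths from kappa to eta (paths whose first edge points into kappa):
  P1: kappa <- alpha -> theta -> beta <- eta
  P2: kappa <- alpha -> eta
  P3: kappa <- theta <- alpha -> eta
  P4: kappa <- theta -> beta <- eta
Condition 1 (no descendant of kappa in the set): FAILS — beta and mu are descendants of kappa.
Condition 2 (every backdoor path blocked by {beta, mu}):
  P1: open — collider(s) beta are conditioned on (or have a conditioned descendant) and no non-collider on the path is in the set.
  P2: open — no interior node is in the conditioning set.
  P3: open — no interior node is in the conditioning set.
  P4: open — collider(s) beta are conditioned on (or have a conditioned descendant) and no non-collider on the path is in the set.
{beta, mu} does not satisfy the backdoor criterion.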